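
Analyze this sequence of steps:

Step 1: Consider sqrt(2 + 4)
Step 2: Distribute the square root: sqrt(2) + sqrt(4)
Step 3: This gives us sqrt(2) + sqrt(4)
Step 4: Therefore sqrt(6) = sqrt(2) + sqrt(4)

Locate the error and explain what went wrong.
Step 2: Distribute the square root: sqrt(2) + sqrt(4)

Step 2 incorrectly 'distributes' the square root over addition. The square root function does not distribute: sqrt(a + b) ≠ sqrt(a) + sqrt(b). In fact, sqrt(2 + 4) = sqrt(6) ≈ 2.4495, while sqrt(2) + sqrt(4) ≈ 3.4142.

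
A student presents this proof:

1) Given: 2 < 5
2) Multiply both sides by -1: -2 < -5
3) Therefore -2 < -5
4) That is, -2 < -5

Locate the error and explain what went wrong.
Step 2: Multiply both sides by -1: -2 < -5

Step 2 multiplies both sides by -1 but fails to reverse the inequality sign. When multiplying (or dividing) an inequality by a negative number, the direction must be reversed. Since 2 < 5, we should get -2 > -5, i.e., -2 > -5.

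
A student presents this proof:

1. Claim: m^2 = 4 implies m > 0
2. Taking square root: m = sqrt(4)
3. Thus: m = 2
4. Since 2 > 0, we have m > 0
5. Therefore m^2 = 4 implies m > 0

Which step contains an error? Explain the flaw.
Step 2: Taking square root: m = sqrt(4)

Step 2 takes the square root and assumes the positive root only. The equation m^2 = 4 actually has two solutions: m = 2 and m = -2. The proof silently assumes m > 0 without justification, then uses this assumption to conclude m > 0, which is circular. The counterexample m = -2 shows the claim is false.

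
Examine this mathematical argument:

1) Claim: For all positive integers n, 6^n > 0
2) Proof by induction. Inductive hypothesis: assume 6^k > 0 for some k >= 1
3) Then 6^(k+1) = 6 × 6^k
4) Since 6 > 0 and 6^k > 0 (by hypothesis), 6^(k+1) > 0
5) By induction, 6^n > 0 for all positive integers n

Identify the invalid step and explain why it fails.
Step 5: By induction, 6^n > 0 for all positive integers n

Step 5 concludes the proof by induction, but no base case was ever established. A valid induction proof requires: (1) a base case proving 6^1 > 0, and (2) an inductive step showing IF 6^k > 0 THEN 6^(k+1) > 0. Steps 2-4 correctly establish the inductive step, but without the base case the conclusion in step 5 does not follow.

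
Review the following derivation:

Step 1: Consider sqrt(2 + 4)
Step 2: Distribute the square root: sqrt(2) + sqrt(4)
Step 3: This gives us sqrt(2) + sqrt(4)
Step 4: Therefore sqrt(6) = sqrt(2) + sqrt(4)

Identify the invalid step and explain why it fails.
Step 2: Distribute the square root: sqrt(2) + sqrt(4)

Step 2 incorrectly 'distributes' the square root over addition. The square root function does not distribute: sqrt(a + b) ≠ sqrt(a) + sqrt(b). In fact, sqrt(2 + 4) = sqrt(6) ≈ 2.4495, while sqrt(2) + sqrt(4) ≈ 3.4142.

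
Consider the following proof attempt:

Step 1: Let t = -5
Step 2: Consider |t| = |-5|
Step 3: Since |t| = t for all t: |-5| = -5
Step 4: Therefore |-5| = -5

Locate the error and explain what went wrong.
Step 3: Since |t| = t for all t: |-5| = -5

Step 3 incorrectly states that |t| = t for all t. The correct definition is |t| = t when t >= 0, and |t| = -t when t < 0. Since -5 < 0, we have |-5| = -(-5) = 5, not -5.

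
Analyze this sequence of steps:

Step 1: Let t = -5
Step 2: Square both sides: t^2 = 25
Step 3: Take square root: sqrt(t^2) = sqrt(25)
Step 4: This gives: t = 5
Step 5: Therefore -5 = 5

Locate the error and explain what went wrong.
Step 4: This gives: t = 5

Step 4 incorrectly states that sqrt(t^2) = t. The correct identity is sqrt(t^2) = |t|. Since t = -5 < 0, we have sqrt(t^2) = |-5| = 5, not t = -5.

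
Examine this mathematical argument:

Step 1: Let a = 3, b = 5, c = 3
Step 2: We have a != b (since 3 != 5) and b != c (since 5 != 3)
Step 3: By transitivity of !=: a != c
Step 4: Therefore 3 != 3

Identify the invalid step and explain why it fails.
Step 3: By transitivity of !=: a != c

Step 3 incorrectly applies transitivity to the '!=' relation. Transitivity states: if a R b and b R c, then a R c. However, '!=' is not transitive. Counterexample: 3 != 5 and 5 != 3, but 3 = 3 (both equal 3). Transitivity holds for relations like <, <=, =, but not for !=.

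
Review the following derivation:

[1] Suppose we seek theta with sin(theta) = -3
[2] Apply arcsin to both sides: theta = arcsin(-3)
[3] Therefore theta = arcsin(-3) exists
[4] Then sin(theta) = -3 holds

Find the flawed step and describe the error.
Step 2: Apply arcsin to both sides: theta = arcsin(-3)

Step 2 applies arcsin to -3. However, arcsin(x) is only defined for x in [-1, 1] because sin(theta) can only produce values in that range. Since |-3| > 1, arcsin(-3) is undefined. There is no angle whose sine equals -3.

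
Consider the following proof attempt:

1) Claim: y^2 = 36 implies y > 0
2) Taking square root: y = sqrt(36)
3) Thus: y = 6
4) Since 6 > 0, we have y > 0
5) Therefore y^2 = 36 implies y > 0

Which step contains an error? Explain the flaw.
Step 2: Taking square root: y = sqrt(36)

Step 2 takes the square root and assumes the positive root only. The equation y^2 = 36 actually has two solutions: y = 6 and y = -6. The proof silently assumes y > 0 without justification, then uses this assumption to conclude y > 0, which is circular. The counterexample y = -6 shows the claim is false.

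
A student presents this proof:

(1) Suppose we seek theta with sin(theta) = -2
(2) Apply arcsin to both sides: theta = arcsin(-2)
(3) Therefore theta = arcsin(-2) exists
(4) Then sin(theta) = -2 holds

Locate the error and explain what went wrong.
Step 2: Apply arcsin to both sides: theta = arcsin(-2)

Step 2 applies arcsin to -2. However, arcsin(x) is only defined for x in [-1, 1] because sin(theta) can only produce values in that range. Since |-2| > 1, arcsin(-2) is undefined. There is no angle whose sine equals -2.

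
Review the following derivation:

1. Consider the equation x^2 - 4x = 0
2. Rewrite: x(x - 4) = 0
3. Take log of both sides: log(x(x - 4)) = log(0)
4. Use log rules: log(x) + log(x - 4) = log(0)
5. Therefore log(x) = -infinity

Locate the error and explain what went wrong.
Step 3: Take log of both sides: log(x(x - 4)) = log(0)

Step 3 takes the logarithm of both sides, resulting in log(0) on the right side. The logarithm is only defined for positive numbers; log(0) is undefined (approaches negative infinity). This operation is invalid.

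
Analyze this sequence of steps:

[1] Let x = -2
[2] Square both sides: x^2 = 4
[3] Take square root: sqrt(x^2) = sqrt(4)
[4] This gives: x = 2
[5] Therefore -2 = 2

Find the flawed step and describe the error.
Step 4: This gives: x = 2

Step 4 incorrectly states that sqrt(x^2) = x. The correct identity is sqrt(x^2) = |x|. Since x = -2 < 0, we have sqrt(x^2) = |-2| = 2, not x = -2.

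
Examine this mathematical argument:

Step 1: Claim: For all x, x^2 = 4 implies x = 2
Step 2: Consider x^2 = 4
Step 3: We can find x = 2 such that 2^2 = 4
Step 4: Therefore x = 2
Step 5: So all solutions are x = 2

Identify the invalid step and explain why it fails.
Step 4: Therefore x = 2

Step 4 incorrectly concludes that x = 2 is the only solution. The proof shows that x = 2 is A solution (existence), but does not show it is the ONLY solution (uniqueness). In fact, x = -2 is also a solution since (-2)^2 = 4. Finding one solution doesn't prove there are no others.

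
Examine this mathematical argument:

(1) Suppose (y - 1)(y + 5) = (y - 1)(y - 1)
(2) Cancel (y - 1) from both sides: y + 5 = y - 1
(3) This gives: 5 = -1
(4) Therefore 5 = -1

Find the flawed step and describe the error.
Step 2: Cancel (y - 1) from both sides: y + 5 = y - 1

Step 2 cancels (y - 1) from both sides. This is only valid if (y - 1) ≠ 0, i.e., y ≠ 1. When y = 1, both sides equal zero regardless of the other factors. The correct approach requires considering y = 1 as a separate case.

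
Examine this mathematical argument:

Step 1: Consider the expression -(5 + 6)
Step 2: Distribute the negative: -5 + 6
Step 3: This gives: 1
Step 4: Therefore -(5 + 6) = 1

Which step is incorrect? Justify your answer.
Step 2: Distribute the negative: -5 + 6

Step 2 incorrectly distributes the negative sign. The correct distribution is -(5 + 6) = -5 - 6 = -11. The negative must be applied to both terms, not just the first. The error treats -(5 + 6) as -5 + 6, which equals 1 instead of -11.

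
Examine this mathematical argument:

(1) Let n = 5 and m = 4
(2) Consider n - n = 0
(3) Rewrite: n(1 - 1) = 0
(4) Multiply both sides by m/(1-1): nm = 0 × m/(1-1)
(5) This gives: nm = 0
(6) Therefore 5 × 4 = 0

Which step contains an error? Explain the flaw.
Step 4: Multiply both sides by m/(1-1): nm = 0 × m/(1-1)

Step 4 multiplies both sides by m/(1-1). However, 1-1 = 0, so this is multiplication by m/0, which is undefined. We cannot multiply by an undefined expression.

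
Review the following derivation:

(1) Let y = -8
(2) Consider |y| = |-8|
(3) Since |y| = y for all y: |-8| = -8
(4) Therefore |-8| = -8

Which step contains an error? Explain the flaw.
Step 3: Since |y| = y for all y: |-8| = -8

Step 3 incorrectly states that |y| = y for all y. The correct definition is |y| = y when y >= 0, and |y| = -y when y < 0. Since -8 < 0, we have |-8| = -(-8) = 8, not -8.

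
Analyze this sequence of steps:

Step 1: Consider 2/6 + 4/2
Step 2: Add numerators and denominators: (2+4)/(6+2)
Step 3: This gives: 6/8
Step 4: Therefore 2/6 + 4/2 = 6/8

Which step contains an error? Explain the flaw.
Step 2: Add numerators and denominators: (2+4)/(6+2)

Step 2 incorrectly adds fractions by separately adding numerators and denominators. This is wrong. The correct method requires a common denominator: 2/6 + 4/2 = (2×2 + 4×6)/(6×2) = 28/12 = 7/3. The method used gives 6/8, which is different.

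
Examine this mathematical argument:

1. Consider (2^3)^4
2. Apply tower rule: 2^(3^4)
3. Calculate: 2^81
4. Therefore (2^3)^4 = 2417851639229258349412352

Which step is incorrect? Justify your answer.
Step 2: Apply tower rule: 2^(3^4)

Step 2 incorrectly states that (a^b)^c = a^(b^c). The correct rule is (a^b)^c = a^(b×c). The actual value is (2^3)^4 = 2^12 = 4096, not 2^81 = 2417851639229258349412352.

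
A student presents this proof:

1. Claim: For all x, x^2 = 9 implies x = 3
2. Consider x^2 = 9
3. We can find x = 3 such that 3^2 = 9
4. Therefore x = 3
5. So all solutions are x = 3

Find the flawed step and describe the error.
Step 4: Therefore x = 3

Step 4 incorrectly concludes that x = 3 is the only solution. The proof shows that x = 3 is A solution (existence), but does not show it is the ONLY solution (uniqueness). In fact, x = -3 is also a solution since (-3)^2 = 9. Finding one solution doesn't prove there are no others.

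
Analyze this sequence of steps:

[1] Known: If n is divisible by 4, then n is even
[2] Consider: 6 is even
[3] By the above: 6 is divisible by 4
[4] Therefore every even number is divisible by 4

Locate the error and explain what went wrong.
Step 3: By the above: 6 is divisible by 4

Step 3 commits the fallacy of affirming the consequent. The known fact 'divisible by 4 → even' does NOT imply 'even → divisible by 4'. That would be the converse, which is false. For example, 6 is even but 6 ÷ 4 = 1.50, which is not an integer.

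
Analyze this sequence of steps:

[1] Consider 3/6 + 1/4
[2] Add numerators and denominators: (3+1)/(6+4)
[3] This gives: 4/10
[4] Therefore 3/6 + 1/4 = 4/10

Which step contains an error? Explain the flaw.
Step 2: Add numerators and denominators: (3+1)/(6+4)

Step 2 incorrectly adds fractions by separately adding numerators and denominators. This is wrong. The correct method requires a common denominator: 3/6 + 1/4 = (3×4 + 1×6)/(6×4) = 18/24 = 3/4. The method used gives 4/10, which is different.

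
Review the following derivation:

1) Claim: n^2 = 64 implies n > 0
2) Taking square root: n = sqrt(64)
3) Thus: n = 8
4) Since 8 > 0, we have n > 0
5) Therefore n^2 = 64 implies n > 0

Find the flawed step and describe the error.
Step 2: Taking square root: n = sqrt(64)

Step 2 takes the square root and assumes the positive root only. The equation n^2 = 64 actually has two solutions: n = 8 and n = -8. The proof silently assumes n > 0 without justification, then uses this assumption to conclude n > 0, which is circular. The counterexample n = -8 shows the claim is false.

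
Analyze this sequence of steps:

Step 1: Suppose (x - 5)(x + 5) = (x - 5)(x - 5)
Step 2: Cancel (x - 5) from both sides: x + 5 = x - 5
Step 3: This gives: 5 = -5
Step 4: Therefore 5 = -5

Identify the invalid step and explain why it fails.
Step 2: Cancel (x - 5) from both sides: x + 5 = x - 5

Step 2 cancels (x - 5) from both sides. This is only valid if (x - 5) ≠ 0, i.e., x ≠ 5. When x = 5, both sides equal zero regardless of the other factors. The correct approach requires considering x = 5 as a separate case.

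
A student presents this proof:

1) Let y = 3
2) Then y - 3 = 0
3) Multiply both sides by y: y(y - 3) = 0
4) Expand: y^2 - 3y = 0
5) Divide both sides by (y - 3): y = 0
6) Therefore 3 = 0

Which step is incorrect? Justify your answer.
Step 5: Divide both sides by (y - 3): y = 0

Step 5 divides both sides by (y - 3). However, since y = 3, we have (y - 3) = 0. Division by zero is undefined, making this step invalid.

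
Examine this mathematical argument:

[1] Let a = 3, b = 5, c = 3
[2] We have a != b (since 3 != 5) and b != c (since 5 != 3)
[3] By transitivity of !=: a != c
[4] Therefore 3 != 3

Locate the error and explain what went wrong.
Step 3: By transitivity of !=: a != c

Step 3 incorrectly applies transitivity to the '!=' relation. Transitivity states: if a R b and b R c, then a R c. However, '!=' is not transitive. Counterexample: 3 != 5 and 5 != 3, but 3 = 3 (both equal 3). Transitivity holds for relations like <, <=, =, but not for !=.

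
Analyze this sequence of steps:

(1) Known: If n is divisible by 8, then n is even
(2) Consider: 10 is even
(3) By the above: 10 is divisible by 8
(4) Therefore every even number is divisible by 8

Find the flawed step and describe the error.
Step 3: By the above: 10 is divisible by 8

Step 3 commits the fallacy of affirming the consequent. The known fact 'divisible by 8 → even' does NOT imply 'even → divisible by 8'. That would be the converse, which is false. For example, 10 is even but 10 ÷ 8 = 1.25, which is not an integer.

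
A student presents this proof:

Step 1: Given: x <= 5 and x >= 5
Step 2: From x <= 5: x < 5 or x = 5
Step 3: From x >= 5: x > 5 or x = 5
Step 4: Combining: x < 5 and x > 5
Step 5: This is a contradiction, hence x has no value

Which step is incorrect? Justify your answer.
Step 4: Combining: x < 5 and x > 5

Step 4 incorrectly combines the conditions. From x <= 5 and x >= 5, the intersection is x = 5. The error treats the 'or' cases as 'and' requirements. The correct conclusion is that x = 5 is the unique solution, not that no solution exists.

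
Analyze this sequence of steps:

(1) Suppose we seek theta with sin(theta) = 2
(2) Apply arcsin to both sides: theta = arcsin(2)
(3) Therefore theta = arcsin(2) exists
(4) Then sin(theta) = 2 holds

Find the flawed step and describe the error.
Step 2: Apply arcsin to both sides: theta = arcsin(2)

Step 2 applies arcsin to 2. However, arcsin(x) is only defined for x in [-1, 1] because sin(theta) can only produce values in that range. Since |2| > 1, arcsin(2) is undefined. There is no angle whose sine equals 2.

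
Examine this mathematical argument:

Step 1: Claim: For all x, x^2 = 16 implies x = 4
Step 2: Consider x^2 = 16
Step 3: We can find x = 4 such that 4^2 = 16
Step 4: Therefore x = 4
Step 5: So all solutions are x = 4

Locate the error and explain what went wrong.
Step 4: Therefore x = 4

Step 4 incorrectly concludes that x = 4 is the only solution. The proof shows that x = 4 is A solution (existence), but does not show it is the ONLY solution (uniqueness). In fact, x = -4 is also a solution since (-4)^2 = 16. Finding one solution doesn't prove there are no others.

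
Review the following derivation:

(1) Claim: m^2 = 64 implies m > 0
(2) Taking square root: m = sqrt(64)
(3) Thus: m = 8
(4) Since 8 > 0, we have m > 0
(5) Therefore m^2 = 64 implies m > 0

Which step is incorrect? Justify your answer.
Step 2: Taking square root: m = sqrt(64)

Step 2 takes the square root and assumes the positive root only. The equation m^2 = 64 actually has two solutions: m = 8 and m = -8. The proof silently assumes m > 0 without justification, then uses this assumption to conclude m > 0, which is circular. The counterexample m = -8 shows the claim is false.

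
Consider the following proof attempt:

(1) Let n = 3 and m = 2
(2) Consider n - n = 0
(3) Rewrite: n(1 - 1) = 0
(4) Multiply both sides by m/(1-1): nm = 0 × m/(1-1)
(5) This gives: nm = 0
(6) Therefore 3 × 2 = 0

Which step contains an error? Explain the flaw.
Step 4: Multiply both sides by m/(1-1): nm = 0 × m/(1-1)

Step 4 multiplies both sides by m/(1-1). However, 1-1 = 0, so this is multiplication by m/0, which is undefined. We cannot multiply by an undefined expression.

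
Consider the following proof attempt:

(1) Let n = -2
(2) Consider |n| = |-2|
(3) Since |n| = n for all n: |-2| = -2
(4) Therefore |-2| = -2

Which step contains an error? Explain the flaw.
Step 3: Since |n| = n for all n: |-2| = -2

Step 3 incorrectly states that |n| = n for all n. The correct definition is |n| = n when n >= 0, and |n| = -n when n < 0. Since -2 < 0, we have |-2| = -(-2) = 2, not -2.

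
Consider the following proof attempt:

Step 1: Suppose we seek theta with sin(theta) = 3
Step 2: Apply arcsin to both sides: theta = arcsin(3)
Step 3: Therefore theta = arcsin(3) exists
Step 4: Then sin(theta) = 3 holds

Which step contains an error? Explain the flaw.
Step 2: Apply arcsin to both sides: theta = arcsin(3)

Step 2 applies arcsin to 3. However, arcsin(x) is only defined for x in [-1, 1] because sin(theta) can only produce values in that range. Since |3| > 1, arcsin(3) is undefined. There is no angle whose sine equals 3.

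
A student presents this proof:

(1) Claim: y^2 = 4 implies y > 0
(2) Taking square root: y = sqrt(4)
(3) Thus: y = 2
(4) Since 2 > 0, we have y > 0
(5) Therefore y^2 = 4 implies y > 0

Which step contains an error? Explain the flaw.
Step 2: Taking square root: y = sqrt(4)

Step 2 takes the square root and assumes the positive root only. The equation y^2 = 4 actually has two solutions: y = 2 and y = -2. The proof silently assumes y > 0 without justification, then uses this assumption to conclude y > 0, which is circular. The counterexample y = -2 shows the claim is false.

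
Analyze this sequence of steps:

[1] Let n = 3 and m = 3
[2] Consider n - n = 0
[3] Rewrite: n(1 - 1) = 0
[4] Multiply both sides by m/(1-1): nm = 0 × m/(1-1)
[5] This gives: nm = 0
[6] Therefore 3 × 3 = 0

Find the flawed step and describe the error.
Step 4: Multiply both sides by m/(1-1): nm = 0 × m/(1-1)

Step 4 multiplies both sides by m/(1-1). However, 1-1 = 0, so this is multiplication by m/0, which is undefined. We cannot multiply by an undefined expression.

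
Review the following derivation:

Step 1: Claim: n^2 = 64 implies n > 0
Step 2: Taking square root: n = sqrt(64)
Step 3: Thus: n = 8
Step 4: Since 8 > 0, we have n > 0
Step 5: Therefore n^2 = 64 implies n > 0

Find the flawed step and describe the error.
Step 2: Taking square root: n = sqrt(64)

Step 2 takes the square root and assumes the positive root only. The equation n^2 = 64 actually has two solutions: n = 8 and n = -8. The proof silently assumes n > 0 without justification, then uses this assumption to conclude n > 0, which is circular. The counterexample n = -8 shows the claim is false.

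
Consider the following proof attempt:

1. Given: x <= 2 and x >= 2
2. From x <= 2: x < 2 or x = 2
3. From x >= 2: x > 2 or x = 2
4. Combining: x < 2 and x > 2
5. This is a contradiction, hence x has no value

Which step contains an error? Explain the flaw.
Step 4: Combining: x < 2 and x > 2

Step 4 incorrectly combines the conditions. From x <= 2 and x >= 2, the intersection is x = 2. The error treats the 'or' cases as 'and' requirements. The correct conclusion is that x = 2 is the unique solution, not that no solution exists.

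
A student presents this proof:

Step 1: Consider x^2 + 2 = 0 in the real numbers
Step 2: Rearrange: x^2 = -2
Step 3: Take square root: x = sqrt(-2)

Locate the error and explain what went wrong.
Step 3: Take square root: x = sqrt(-2)

Step 3 takes the square root of -2, which is negative. In the real number system, the square root of a negative number is undefined. The equation x^2 + 2 = 0 has no real solutions. Square roots of negative numbers only exist in the complex numbers.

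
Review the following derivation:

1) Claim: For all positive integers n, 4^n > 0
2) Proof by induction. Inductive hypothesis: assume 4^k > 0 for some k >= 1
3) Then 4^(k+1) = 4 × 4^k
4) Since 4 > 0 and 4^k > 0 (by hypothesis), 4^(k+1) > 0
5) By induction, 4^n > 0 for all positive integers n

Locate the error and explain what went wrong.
Step 5: By induction, 4^n > 0 for all positive integers n

Step 5 concludes the proof by induction, but no base case was ever established. A valid induction proof requires: (1) a base case proving 4^1 > 0, and (2) an inductive step showing IF 4^k > 0 THEN 4^(k+1) > 0. Steps 2-4 correctly establish the inductive step, but without the base case the conclusion in step 5 does not follow.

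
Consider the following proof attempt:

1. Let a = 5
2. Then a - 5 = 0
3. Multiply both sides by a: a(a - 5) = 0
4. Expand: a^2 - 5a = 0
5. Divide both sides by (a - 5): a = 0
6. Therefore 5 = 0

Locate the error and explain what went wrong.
Step 5: Divide both sides by (a - 5): a = 0

Step 5 divides both sides by (a - 5). However, since a = 5, we have (a - 5) = 0. Division by zero is undefined, making this step invalid.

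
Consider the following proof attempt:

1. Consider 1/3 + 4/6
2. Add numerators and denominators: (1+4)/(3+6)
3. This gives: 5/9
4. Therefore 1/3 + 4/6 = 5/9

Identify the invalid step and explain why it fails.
Step 2: Add numerators and denominators: (1+4)/(3+6)

Step 2 incorrectly adds fractions by separately adding numerators and denominators. This is wrong. The correct method requires a common denominator: 1/3 + 4/6 = (1×6 + 4×3)/(3×6) = 18/18 = 1. The method used gives 5/9, which is different.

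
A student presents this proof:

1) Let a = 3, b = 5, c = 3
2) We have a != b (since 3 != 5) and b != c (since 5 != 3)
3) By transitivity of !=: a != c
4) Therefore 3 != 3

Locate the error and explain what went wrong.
Step 3: By transitivity of !=: a != c

Step 3 incorrectly applies transitivity to the '!=' relation. Transitivity states: if a R b and b R c, then a R c. However, '!=' is not transitive. Counterexample: 3 != 5 and 5 != 3, but 3 = 3 (both equal 3). Transitivity holds for relations like <, <=, =, but not for !=.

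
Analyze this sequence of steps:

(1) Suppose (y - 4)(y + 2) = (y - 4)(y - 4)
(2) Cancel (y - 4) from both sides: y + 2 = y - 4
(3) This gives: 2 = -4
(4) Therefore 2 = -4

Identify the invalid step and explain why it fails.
Step 2: Cancel (y - 4) from both sides: y + 2 = y - 4

Step 2 cancels (y - 4) from both sides. This is only valid if (y - 4) ≠ 0, i.e., y ≠ 4. When y = 4, both sides equal zero regardless of the other factors. The correct approach requires considering y = 4 as a separate case.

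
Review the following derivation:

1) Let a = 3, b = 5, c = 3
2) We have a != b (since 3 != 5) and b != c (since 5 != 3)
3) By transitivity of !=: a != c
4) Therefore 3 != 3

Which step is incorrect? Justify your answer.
Step 3: By transitivity of !=: a != c

Step 3 incorrectly applies transitivity to the '!=' relation. Transitivity states: if a R b and b R c, then a R c. However, '!=' is not transitive. Counterexample: 3 != 5 and 5 != 3, but 3 = 3 (both equal 3). Transitivity holds for relations like <, <=, =, but not for !=.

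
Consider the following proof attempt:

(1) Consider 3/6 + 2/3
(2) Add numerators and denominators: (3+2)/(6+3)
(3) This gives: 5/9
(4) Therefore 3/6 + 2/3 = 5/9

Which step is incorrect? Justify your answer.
Step 2: Add numerators and denominators: (3+2)/(6+3)

Step 2 incorrectly adds fractions by separately adding numerators and denominators. This is wrong. The correct method requires a common denominator: 3/6 + 2/3 = (3×3 + 2×6)/(6×3) = 21/18 = 7/6. The method used gives 5/9, which is different.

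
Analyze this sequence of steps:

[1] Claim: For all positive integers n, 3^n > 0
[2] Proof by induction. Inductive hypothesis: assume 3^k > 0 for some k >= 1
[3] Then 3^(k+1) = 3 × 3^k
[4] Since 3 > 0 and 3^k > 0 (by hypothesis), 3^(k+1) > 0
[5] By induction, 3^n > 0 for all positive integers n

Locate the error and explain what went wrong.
Step 5: By induction, 3^n > 0 for all positive integers n

Step 5 concludes the proof by induction, but no base case was ever established. A valid induction proof requires: (1) a base case proving 3^1 > 0, and (2) an inductive step showing IF 3^k > 0 THEN 3^(k+1) > 0. Steps 2-4 correctly establish the inductive step, but without the base case the conclusion in step 5 does not follow.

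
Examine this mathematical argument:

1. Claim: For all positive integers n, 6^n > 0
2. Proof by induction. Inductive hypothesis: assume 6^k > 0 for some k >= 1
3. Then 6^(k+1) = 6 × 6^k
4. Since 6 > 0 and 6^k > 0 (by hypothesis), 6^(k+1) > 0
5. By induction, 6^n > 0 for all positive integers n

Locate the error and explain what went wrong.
Step 5: By induction, 6^n > 0 for all positive integers n

Step 5 concludes the proof by induction, but no base case was ever established. A valid induction proof requires: (1) a base case proving 6^1 > 0, and (2) an inductive step showing IF 6^k > 0 THEN 6^(k+1) > 0. Steps 2-4 correctly establish the inductive step, but without the base case the conclusion in step 5 does not follow.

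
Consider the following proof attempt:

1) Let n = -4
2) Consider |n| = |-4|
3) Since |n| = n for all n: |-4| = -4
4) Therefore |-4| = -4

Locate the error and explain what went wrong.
Step 3: Since |n| = n for all n: |-4| = -4

Step 3 incorrectly states that |n| = n for all n. The correct definition is |n| = n when n >= 0, and |n| = -n when n < 0. Since -4 < 0, we have |-4| = -(-4) = 4, not -4.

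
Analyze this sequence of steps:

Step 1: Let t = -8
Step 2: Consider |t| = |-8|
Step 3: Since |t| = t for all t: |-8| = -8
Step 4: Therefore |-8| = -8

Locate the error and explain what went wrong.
Step 3: Since |t| = t for all t: |-8| = -8

Step 3 incorrectly states that |t| = t for all t. The correct definition is |t| = t when t >= 0, and |t| = -t when t < 0. Since -8 < 0, we have |-8| = -(-8) = 8, not -8.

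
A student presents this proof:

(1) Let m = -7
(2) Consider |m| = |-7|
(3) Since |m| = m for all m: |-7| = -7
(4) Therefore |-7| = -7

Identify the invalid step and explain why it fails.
Step 3: Since |m| = m for all m: |-7| = -7

Step 3 incorrectly states that |m| = m for all m. The correct definition is |m| = m when m >= 0, and |m| = -m when m < 0. Since -7 < 0, we have |-7| = -(-7) = 7, not -7.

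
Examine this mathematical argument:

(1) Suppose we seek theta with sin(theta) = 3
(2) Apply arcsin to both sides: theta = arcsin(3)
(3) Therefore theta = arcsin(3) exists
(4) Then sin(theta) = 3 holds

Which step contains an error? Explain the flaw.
Step 2: Apply arcsin to both sides: theta = arcsin(3)

Step 2 applies arcsin to 3. However, arcsin(x) is only defined for x in [-1, 1] because sin(theta) can only produce values in that range. Since |3| > 1, arcsin(3) is undefined. There is no angle whose sine equals 3.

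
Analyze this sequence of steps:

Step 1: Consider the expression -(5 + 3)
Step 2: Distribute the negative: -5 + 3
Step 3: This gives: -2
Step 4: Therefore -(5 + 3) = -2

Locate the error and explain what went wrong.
Step 2: Distribute the negative: -5 + 3

Step 2 incorrectly distributes the negative sign. The correct distribution is -(5 + 3) = -5 - 3 = -8. The negative must be applied to both terms, not just the first. The error treats -(5 + 3) as -5 + 3, which equals -2 instead of -8.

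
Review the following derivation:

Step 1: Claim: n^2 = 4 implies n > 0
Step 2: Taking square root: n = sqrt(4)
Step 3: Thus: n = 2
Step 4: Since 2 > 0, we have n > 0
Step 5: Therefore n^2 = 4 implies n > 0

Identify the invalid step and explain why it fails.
Step 2: Taking square root: n = sqrt(4)

Step 2 takes the square root and assumes the positive root only. The equation n^2 = 4 actually has two solutions: n = 2 and n = -2. The proof silently assumes n > 0 without justification, then uses this assumption to conclude n > 0, which is circular. The counterexample n = -2 shows the claim is false.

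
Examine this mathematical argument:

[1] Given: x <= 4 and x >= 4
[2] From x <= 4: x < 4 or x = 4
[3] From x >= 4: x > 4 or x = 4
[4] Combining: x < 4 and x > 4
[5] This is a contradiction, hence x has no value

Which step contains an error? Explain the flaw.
Step 4: Combining: x < 4 and x > 4

Step 4 incorrectly combines the conditions. From x <= 4 and x >= 4, the intersection is x = 4. The error treats the 'or' cases as 'and' requirements. The correct conclusion is that x = 4 is the unique solution, not that no solution exists.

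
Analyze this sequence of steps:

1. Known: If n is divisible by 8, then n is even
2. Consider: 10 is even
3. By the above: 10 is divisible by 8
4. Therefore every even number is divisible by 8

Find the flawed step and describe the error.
Step 3: By the above: 10 is divisible by 8

Step 3 commits the fallacy of affirming the consequent. The known fact 'divisible by 8 → even' does NOT imply 'even → divisible by 8'. That would be the converse, which is false. For example, 10 is even but 10 ÷ 8 = 1.25, which is not an integer.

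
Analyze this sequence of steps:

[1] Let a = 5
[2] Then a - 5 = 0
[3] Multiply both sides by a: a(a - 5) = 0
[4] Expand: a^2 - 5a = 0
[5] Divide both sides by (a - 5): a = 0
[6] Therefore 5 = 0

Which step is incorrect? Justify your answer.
Step 5: Divide both sides by (a - 5): a = 0

Step 5 divides both sides by (a - 5). However, since a = 5, we have (a - 5) = 0. Division by zero is undefined, making this step invalid.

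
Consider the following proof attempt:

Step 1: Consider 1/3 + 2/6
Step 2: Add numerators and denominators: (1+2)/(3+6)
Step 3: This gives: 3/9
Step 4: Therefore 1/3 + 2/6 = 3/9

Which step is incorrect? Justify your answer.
Step 2: Add numerators and denominators: (1+2)/(3+6)

Step 2 incorrectly adds fractions by separately adding numerators and denominators. This is wrong. The correct method requires a common denominator: 1/3 + 2/6 = (1×6 + 2×3)/(3×6) = 12/18 = 2/3. The method used gives 3/9, which is different.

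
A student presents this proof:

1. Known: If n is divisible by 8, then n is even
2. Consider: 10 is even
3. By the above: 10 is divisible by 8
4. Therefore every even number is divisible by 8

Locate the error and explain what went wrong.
Step 3: By the above: 10 is divisible by 8

Step 3 commits the fallacy of affirming the consequent. The known fact 'divisible by 8 → even' does NOT imply 'even → divisible by 8'. That would be the converse, which is false. For example, 10 is even but 10 ÷ 8 = 1.25, which is not an integer.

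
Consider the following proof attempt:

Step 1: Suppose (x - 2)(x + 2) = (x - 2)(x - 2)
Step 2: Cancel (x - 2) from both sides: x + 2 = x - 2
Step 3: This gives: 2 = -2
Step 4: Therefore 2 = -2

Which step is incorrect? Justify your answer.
Step 2: Cancel (x - 2) from both sides: x + 2 = x - 2

Step 2 cancels (x - 2) from both sides. This is only valid if (x - 2) ≠ 0, i.e., x ≠ 2. When x = 2, both sides equal zero regardless of the other factors. The correct approach requires considering x = 2 as a separate case.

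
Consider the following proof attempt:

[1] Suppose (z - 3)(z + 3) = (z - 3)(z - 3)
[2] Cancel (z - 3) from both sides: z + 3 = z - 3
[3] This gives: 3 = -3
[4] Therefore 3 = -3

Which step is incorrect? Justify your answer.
Step 2: Cancel (z - 3) from both sides: z + 3 = z - 3

Step 2 cancels (z - 3) from both sides. This is only valid if (z - 3) ≠ 0, i.e., z ≠ 3. When z = 3, both sides equal zero regardless of the other factors. The correct approach requires considering z = 3 as a separate case.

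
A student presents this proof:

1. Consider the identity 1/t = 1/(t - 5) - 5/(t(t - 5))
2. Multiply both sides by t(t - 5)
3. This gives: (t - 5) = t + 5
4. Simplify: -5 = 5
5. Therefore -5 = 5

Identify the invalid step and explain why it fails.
Step 3: This gives: (t - 5) = t + 5

Step 3 makes a sign error when clearing denominators. Multiplying -5/(t(t - 5)) by t(t - 5) gives -5, not +5. The correct result is (t - 5) = t - 5, which is trivially true, not (t - 5) = t + 5. (Step 1 is a valid identity: 1/(t - 5) - 5/(t(t - 5)) = (t - 5)/(t(t - 5)) = 1/t.)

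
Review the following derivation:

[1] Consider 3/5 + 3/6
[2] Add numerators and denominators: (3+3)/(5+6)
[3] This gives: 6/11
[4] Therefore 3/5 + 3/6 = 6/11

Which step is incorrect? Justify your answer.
Step 2: Add numerators and denominators: (3+3)/(5+6)

Step 2 incorrectly adds fractions by separately adding numerators and denominators. This is wrong. The correct method requires a common denominator: 3/5 + 3/6 = (3×6 + 3×5)/(5×6) = 33/30 = 11/10. The method used gives 6/11, which is different.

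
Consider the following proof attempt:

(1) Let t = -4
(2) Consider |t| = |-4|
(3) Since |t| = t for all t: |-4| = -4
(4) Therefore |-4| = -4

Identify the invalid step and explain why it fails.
Step 3: Since |t| = t for all t: |-4| = -4

Step 3 incorrectly states that |t| = t for all t. The correct definition is |t| = t when t >= 0, and |t| = -t when t < 0. Since -4 < 0, we have |-4| = -(-4) = 4, not -4.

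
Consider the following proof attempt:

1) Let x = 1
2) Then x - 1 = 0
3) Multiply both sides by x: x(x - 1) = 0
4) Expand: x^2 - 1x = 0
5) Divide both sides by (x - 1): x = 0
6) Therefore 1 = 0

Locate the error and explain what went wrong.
Step 5: Divide both sides by (x - 1): x = 0

Step 5 divides both sides by (x - 1). However, since x = 1, we have (x - 1) = 0. Division by zero is undefined, making this step invalid.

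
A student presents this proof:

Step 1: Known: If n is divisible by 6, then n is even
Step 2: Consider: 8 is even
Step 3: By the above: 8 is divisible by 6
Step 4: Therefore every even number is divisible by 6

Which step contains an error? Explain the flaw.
Step 3: By the above: 8 is divisible by 6

Step 3 commits the fallacy of affirming the consequent. The known fact 'divisible by 6 → even' does NOT imply 'even → divisible by 6'. That would be the converse, which is false. For example, 8 is even but 8 ÷ 6 = 1.33, which is not an integer.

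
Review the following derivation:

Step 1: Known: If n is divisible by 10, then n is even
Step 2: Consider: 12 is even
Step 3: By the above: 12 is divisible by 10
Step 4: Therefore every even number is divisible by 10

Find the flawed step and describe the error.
Step 3: By the above: 12 is divisible by 10

Step 3 commits the fallacy of affirming the consequent. The known fact 'divisible by 10 → even' does NOT imply 'even → divisible by 10'. That would be the converse, which is false. For example, 12 is even but 12 ÷ 10 = 1.20, which is not an integer.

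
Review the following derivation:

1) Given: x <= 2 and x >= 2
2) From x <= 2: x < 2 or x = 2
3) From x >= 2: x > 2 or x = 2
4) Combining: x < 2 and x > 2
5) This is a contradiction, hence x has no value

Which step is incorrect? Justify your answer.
Step 4: Combining: x < 2 and x > 2

Step 4 incorrectly combines the conditions. From x <= 2 and x >= 2, the intersection is x = 2. The error treats the 'or' cases as 'and' requirements. The correct conclusion is that x = 2 is the unique solution, not that no solution exists.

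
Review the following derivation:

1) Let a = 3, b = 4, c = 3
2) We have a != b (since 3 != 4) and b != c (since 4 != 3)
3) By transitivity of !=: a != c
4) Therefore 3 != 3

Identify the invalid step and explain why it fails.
Step 3: By transitivity of !=: a != c

Step 3 incorrectly applies transitivity to the '!=' relation. Transitivity states: if a R b and b R c, then a R c. However, '!=' is not transitive. Counterexample: 3 != 4 and 4 != 3, but 3 = 3 (both equal 3). Transitivity holds for relations like <, <=, =, but not for !=.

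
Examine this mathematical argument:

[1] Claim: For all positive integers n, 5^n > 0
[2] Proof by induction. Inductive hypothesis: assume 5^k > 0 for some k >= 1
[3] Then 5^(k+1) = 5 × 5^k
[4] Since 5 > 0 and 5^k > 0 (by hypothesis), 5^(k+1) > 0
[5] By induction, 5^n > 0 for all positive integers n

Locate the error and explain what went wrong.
Step 5: By induction, 5^n > 0 for all positive integers n

Step 5 concludes the proof by induction, but no base case was ever established. A valid induction proof requires: (1) a base case proving 5^1 > 0, and (2) an inductive step showing IF 5^k > 0 THEN 5^(k+1) > 0. Steps 2-4 correctly establish the inductive step, but without the base case the conclusion in step 5 does not follow.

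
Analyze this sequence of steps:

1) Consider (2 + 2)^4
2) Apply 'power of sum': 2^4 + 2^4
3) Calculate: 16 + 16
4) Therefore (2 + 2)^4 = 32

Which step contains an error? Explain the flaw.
Step 2: Apply 'power of sum': 2^4 + 2^4

Step 2 incorrectly applies a non-existent rule '(a+b)^n = a^n + b^n'. This is false in general. The correct expansion uses the binomial theorem. The actual value is (2 + 2)^4 = 4^4 = 256, not 32.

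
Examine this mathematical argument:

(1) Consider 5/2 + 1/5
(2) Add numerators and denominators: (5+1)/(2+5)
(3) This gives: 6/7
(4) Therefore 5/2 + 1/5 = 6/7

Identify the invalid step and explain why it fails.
Step 2: Add numerators and denominators: (5+1)/(2+5)

Step 2 incorrectly adds fractions by separately adding numerators and denominators. This is wrong. The correct method requires a common denominator: 5/2 + 1/5 = (5×5 + 1×2)/(2×5) = 27/10 = 27/10. The method used gives 6/7, which is different.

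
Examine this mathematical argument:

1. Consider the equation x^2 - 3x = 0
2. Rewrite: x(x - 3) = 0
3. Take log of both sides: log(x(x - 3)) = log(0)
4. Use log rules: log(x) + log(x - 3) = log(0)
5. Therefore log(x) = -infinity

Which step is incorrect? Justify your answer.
Step 3: Take log of both sides: log(x(x - 3)) = log(0)

Step 3 takes the logarithm of both sides, resulting in log(0) on the right side. The logarithm is only defined for positive numbers; log(0) is undefined (approaches negative infinity). This operation is invalid.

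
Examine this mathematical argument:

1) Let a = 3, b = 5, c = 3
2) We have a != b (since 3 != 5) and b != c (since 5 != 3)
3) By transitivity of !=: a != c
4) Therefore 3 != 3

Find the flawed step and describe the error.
Step 3: By transitivity of !=: a != c

Step 3 incorrectly applies transitivity to the '!=' relation. Transitivity states: if a R b and b R c, then a R c. However, '!=' is not transitive. Counterexample: 3 != 5 and 5 != 3, but 3 = 3 (both equal 3). Transitivity holds for relations like <, <=, =, but not for !=.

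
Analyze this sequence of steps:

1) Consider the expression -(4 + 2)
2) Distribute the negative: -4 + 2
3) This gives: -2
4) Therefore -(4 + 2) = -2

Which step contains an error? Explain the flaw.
Step 2: Distribute the negative: -4 + 2

Step 2 incorrectly distributes the negative sign. The correct distribution is -(4 + 2) = -4 - 2 = -6. The negative must be applied to both terms, not just the first. The error treats -(4 + 2) as -4 + 2, which equals -2 instead of -6.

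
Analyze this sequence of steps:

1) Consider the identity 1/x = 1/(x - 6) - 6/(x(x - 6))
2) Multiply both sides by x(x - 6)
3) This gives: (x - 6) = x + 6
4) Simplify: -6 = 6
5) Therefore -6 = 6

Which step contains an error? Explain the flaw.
Step 3: This gives: (x - 6) = x + 6

Step 3 makes a sign error when clearing denominators. Multiplying -6/(x(x - 6)) by x(x - 6) gives -6, not +6. The correct result is (x - 6) = x - 6, which is trivially true, not (x - 6) = x + 6. (Step 1 is a valid identity: 1/(x - 6) - 6/(x(x - 6)) = (x - 6)/(x(x - 6)) = 1/x.)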